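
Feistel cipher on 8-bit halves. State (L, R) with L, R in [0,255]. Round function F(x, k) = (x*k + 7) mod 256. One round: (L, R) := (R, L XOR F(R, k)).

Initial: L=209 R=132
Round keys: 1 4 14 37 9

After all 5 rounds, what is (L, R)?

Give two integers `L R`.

Answer: 229 175

Derivation:
Round 1 (k=1): L=132 R=90
Round 2 (k=4): L=90 R=235
Round 3 (k=14): L=235 R=187
Round 4 (k=37): L=187 R=229
Round 5 (k=9): L=229 R=175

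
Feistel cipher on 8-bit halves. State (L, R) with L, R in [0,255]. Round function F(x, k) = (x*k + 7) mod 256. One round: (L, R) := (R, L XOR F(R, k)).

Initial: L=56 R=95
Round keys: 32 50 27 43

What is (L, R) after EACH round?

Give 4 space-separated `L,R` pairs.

Answer: 95,223 223,202 202,138 138,255

Derivation:
Round 1 (k=32): L=95 R=223
Round 2 (k=50): L=223 R=202
Round 3 (k=27): L=202 R=138
Round 4 (k=43): L=138 R=255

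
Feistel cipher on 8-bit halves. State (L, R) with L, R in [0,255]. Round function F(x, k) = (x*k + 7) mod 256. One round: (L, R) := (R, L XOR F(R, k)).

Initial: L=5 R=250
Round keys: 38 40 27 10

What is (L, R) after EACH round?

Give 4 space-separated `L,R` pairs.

Round 1 (k=38): L=250 R=38
Round 2 (k=40): L=38 R=13
Round 3 (k=27): L=13 R=64
Round 4 (k=10): L=64 R=138

Answer: 250,38 38,13 13,64 64,138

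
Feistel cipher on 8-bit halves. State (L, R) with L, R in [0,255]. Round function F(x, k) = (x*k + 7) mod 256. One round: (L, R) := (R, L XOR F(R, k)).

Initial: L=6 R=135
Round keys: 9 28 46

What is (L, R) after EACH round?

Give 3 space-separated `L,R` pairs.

Answer: 135,192 192,128 128,199

Derivation:
Round 1 (k=9): L=135 R=192
Round 2 (k=28): L=192 R=128
Round 3 (k=46): L=128 R=199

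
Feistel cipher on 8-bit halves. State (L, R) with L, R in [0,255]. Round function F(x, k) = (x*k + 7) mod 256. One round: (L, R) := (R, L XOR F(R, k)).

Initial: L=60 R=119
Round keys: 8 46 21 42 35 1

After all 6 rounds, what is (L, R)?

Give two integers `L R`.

Answer: 112 82

Derivation:
Round 1 (k=8): L=119 R=131
Round 2 (k=46): L=131 R=230
Round 3 (k=21): L=230 R=102
Round 4 (k=42): L=102 R=37
Round 5 (k=35): L=37 R=112
Round 6 (k=1): L=112 R=82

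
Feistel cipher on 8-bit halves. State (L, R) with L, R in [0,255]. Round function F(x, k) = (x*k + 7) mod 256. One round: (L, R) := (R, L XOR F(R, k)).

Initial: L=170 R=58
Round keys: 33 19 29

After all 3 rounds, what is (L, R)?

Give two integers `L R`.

Round 1 (k=33): L=58 R=43
Round 2 (k=19): L=43 R=2
Round 3 (k=29): L=2 R=106

Answer: 2 106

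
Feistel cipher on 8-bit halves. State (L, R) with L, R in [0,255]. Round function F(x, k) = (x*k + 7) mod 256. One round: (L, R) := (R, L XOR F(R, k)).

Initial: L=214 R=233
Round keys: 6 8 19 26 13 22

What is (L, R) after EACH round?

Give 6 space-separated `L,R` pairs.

Answer: 233,171 171,182 182,34 34,205 205,82 82,222

Derivation:
Round 1 (k=6): L=233 R=171
Round 2 (k=8): L=171 R=182
Round 3 (k=19): L=182 R=34
Round 4 (k=26): L=34 R=205
Round 5 (k=13): L=205 R=82
Round 6 (k=22): L=82 R=222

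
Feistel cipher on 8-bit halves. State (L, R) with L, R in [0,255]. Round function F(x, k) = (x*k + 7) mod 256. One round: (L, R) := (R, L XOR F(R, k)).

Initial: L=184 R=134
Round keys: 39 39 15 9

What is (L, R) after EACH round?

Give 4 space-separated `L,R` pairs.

Round 1 (k=39): L=134 R=201
Round 2 (k=39): L=201 R=32
Round 3 (k=15): L=32 R=46
Round 4 (k=9): L=46 R=133

Answer: 134,201 201,32 32,46 46,133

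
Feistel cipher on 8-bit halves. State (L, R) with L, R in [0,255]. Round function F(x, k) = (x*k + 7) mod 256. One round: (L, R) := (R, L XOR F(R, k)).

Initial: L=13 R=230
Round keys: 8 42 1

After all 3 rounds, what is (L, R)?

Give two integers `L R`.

Round 1 (k=8): L=230 R=58
Round 2 (k=42): L=58 R=109
Round 3 (k=1): L=109 R=78

Answer: 109 78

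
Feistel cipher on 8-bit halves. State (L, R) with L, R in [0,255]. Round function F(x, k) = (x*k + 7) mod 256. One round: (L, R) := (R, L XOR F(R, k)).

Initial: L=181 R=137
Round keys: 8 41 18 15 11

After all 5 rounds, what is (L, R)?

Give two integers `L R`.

Round 1 (k=8): L=137 R=250
Round 2 (k=41): L=250 R=152
Round 3 (k=18): L=152 R=77
Round 4 (k=15): L=77 R=18
Round 5 (k=11): L=18 R=128

Answer: 18 128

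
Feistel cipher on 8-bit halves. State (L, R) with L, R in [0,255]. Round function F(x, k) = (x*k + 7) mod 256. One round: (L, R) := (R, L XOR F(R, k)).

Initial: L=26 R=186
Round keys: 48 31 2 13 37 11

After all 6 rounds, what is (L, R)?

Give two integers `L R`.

Round 1 (k=48): L=186 R=253
Round 2 (k=31): L=253 R=16
Round 3 (k=2): L=16 R=218
Round 4 (k=13): L=218 R=9
Round 5 (k=37): L=9 R=142
Round 6 (k=11): L=142 R=40

Answer: 142 40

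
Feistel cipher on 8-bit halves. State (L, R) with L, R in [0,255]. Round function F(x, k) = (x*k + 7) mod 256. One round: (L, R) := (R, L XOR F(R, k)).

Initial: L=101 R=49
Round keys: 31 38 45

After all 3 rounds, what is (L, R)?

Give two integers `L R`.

Round 1 (k=31): L=49 R=147
Round 2 (k=38): L=147 R=232
Round 3 (k=45): L=232 R=92

Answer: 232 92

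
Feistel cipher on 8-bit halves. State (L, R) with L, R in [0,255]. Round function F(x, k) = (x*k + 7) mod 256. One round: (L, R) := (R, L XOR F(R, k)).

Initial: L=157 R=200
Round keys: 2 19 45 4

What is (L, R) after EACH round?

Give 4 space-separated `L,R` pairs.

Answer: 200,10 10,13 13,90 90,98

Derivation:
Round 1 (k=2): L=200 R=10
Round 2 (k=19): L=10 R=13
Round 3 (k=45): L=13 R=90
Round 4 (k=4): L=90 R=98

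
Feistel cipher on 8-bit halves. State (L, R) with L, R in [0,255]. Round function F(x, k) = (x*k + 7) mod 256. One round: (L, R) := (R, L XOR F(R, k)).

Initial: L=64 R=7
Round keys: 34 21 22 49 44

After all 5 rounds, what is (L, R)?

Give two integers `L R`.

Answer: 252 3

Derivation:
Round 1 (k=34): L=7 R=181
Round 2 (k=21): L=181 R=231
Round 3 (k=22): L=231 R=84
Round 4 (k=49): L=84 R=252
Round 5 (k=44): L=252 R=3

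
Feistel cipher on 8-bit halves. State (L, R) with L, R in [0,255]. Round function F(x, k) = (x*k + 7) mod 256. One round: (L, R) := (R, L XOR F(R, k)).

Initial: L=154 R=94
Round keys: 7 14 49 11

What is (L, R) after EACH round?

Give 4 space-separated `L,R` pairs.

Round 1 (k=7): L=94 R=3
Round 2 (k=14): L=3 R=111
Round 3 (k=49): L=111 R=69
Round 4 (k=11): L=69 R=145

Answer: 94,3 3,111 111,69 69,145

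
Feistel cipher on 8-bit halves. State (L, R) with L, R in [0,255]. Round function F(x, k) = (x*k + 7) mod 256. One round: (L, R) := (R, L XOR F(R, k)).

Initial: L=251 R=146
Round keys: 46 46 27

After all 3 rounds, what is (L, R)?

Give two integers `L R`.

Round 1 (k=46): L=146 R=184
Round 2 (k=46): L=184 R=133
Round 3 (k=27): L=133 R=182

Answer: 133 182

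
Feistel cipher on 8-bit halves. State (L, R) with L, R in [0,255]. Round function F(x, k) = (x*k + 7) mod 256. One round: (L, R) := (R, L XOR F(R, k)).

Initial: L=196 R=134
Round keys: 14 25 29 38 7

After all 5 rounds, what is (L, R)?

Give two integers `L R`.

Answer: 175 160

Derivation:
Round 1 (k=14): L=134 R=159
Round 2 (k=25): L=159 R=8
Round 3 (k=29): L=8 R=112
Round 4 (k=38): L=112 R=175
Round 5 (k=7): L=175 R=160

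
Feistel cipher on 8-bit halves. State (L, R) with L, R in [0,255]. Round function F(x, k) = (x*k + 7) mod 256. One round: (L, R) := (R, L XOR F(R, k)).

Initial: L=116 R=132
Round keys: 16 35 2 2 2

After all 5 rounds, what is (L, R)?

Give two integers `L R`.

Answer: 251 193

Derivation:
Round 1 (k=16): L=132 R=51
Round 2 (k=35): L=51 R=132
Round 3 (k=2): L=132 R=60
Round 4 (k=2): L=60 R=251
Round 5 (k=2): L=251 R=193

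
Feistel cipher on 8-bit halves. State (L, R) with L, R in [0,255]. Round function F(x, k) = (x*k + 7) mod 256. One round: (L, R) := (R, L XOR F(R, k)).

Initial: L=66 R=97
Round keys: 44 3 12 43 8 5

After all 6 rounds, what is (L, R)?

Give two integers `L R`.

Round 1 (k=44): L=97 R=241
Round 2 (k=3): L=241 R=187
Round 3 (k=12): L=187 R=58
Round 4 (k=43): L=58 R=126
Round 5 (k=8): L=126 R=205
Round 6 (k=5): L=205 R=118

Answer: 205 118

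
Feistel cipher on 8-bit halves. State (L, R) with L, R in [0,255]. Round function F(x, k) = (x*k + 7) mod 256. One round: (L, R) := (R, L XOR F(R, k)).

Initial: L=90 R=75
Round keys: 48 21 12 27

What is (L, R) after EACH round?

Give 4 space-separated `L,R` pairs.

Answer: 75,77 77,19 19,166 166,154

Derivation:
Round 1 (k=48): L=75 R=77
Round 2 (k=21): L=77 R=19
Round 3 (k=12): L=19 R=166
Round 4 (k=27): L=166 R=154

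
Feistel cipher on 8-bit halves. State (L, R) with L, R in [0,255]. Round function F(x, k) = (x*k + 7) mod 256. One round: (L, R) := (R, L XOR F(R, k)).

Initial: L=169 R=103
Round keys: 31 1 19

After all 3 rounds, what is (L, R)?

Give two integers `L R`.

Round 1 (k=31): L=103 R=41
Round 2 (k=1): L=41 R=87
Round 3 (k=19): L=87 R=85

Answer: 87 85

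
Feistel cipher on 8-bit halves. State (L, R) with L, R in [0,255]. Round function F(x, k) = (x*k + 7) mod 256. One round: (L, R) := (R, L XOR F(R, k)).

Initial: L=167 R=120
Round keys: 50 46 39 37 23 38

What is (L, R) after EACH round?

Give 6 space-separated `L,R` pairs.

Answer: 120,208 208,31 31,16 16,72 72,111 111,201

Derivation:
Round 1 (k=50): L=120 R=208
Round 2 (k=46): L=208 R=31
Round 3 (k=39): L=31 R=16
Round 4 (k=37): L=16 R=72
Round 5 (k=23): L=72 R=111
Round 6 (k=38): L=111 R=201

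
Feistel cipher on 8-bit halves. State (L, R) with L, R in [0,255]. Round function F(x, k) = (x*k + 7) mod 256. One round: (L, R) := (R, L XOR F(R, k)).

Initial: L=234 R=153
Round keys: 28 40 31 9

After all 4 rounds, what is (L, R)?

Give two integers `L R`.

Round 1 (k=28): L=153 R=41
Round 2 (k=40): L=41 R=246
Round 3 (k=31): L=246 R=248
Round 4 (k=9): L=248 R=73

Answer: 248 73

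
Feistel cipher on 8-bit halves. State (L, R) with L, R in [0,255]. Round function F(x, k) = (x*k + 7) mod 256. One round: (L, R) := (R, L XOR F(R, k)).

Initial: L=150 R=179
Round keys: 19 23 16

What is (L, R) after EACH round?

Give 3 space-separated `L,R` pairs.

Round 1 (k=19): L=179 R=198
Round 2 (k=23): L=198 R=98
Round 3 (k=16): L=98 R=225

Answer: 179,198 198,98 98,225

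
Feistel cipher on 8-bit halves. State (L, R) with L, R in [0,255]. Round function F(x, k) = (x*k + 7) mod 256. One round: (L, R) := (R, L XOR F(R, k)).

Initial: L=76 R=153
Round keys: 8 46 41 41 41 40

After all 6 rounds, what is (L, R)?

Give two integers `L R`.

Answer: 54 204

Derivation:
Round 1 (k=8): L=153 R=131
Round 2 (k=46): L=131 R=8
Round 3 (k=41): L=8 R=204
Round 4 (k=41): L=204 R=187
Round 5 (k=41): L=187 R=54
Round 6 (k=40): L=54 R=204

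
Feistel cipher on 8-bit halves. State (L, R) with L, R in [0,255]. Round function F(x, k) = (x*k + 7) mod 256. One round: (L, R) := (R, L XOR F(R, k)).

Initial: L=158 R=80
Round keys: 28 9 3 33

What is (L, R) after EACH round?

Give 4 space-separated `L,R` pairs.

Answer: 80,89 89,120 120,54 54,133

Derivation:
Round 1 (k=28): L=80 R=89
Round 2 (k=9): L=89 R=120
Round 3 (k=3): L=120 R=54
Round 4 (k=33): L=54 R=133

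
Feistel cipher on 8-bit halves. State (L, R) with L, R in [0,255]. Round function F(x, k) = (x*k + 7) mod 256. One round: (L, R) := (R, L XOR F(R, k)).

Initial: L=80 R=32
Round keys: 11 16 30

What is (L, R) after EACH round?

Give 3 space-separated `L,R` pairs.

Answer: 32,55 55,87 87,14

Derivation:
Round 1 (k=11): L=32 R=55
Round 2 (k=16): L=55 R=87
Round 3 (k=30): L=87 R=14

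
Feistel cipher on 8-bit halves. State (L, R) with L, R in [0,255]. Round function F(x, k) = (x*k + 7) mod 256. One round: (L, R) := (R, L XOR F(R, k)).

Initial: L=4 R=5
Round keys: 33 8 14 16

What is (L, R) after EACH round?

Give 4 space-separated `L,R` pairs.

Round 1 (k=33): L=5 R=168
Round 2 (k=8): L=168 R=66
Round 3 (k=14): L=66 R=11
Round 4 (k=16): L=11 R=245

Answer: 5,168 168,66 66,11 11,245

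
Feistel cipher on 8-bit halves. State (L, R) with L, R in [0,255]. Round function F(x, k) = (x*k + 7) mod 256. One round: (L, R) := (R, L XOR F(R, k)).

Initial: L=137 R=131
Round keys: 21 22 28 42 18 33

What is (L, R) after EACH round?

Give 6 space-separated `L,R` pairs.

Answer: 131,79 79,82 82,176 176,181 181,113 113,45

Derivation:
Round 1 (k=21): L=131 R=79
Round 2 (k=22): L=79 R=82
Round 3 (k=28): L=82 R=176
Round 4 (k=42): L=176 R=181
Round 5 (k=18): L=181 R=113
Round 6 (k=33): L=113 R=45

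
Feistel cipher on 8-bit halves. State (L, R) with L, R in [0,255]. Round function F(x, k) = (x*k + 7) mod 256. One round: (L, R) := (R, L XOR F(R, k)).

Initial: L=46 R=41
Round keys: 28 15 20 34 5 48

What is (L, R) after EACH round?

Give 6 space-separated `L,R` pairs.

Round 1 (k=28): L=41 R=173
Round 2 (k=15): L=173 R=3
Round 3 (k=20): L=3 R=238
Round 4 (k=34): L=238 R=160
Round 5 (k=5): L=160 R=201
Round 6 (k=48): L=201 R=23

Answer: 41,173 173,3 3,238 238,160 160,201 201,23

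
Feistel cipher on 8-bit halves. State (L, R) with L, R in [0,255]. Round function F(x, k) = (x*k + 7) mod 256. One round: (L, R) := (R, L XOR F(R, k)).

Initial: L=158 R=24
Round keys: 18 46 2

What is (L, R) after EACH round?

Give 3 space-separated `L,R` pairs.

Round 1 (k=18): L=24 R=41
Round 2 (k=46): L=41 R=125
Round 3 (k=2): L=125 R=40

Answer: 24,41 41,125 125,40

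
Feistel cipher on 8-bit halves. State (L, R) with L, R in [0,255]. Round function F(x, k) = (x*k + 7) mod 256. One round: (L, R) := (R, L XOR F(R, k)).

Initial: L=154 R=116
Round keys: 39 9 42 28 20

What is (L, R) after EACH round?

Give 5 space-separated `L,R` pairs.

Round 1 (k=39): L=116 R=41
Round 2 (k=9): L=41 R=12
Round 3 (k=42): L=12 R=214
Round 4 (k=28): L=214 R=99
Round 5 (k=20): L=99 R=21

Answer: 116,41 41,12 12,214 214,99 99,21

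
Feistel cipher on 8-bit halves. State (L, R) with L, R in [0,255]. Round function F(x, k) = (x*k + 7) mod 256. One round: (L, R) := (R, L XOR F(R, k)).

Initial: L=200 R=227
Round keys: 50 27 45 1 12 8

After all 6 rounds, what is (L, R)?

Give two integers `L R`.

Round 1 (k=50): L=227 R=149
Round 2 (k=27): L=149 R=93
Round 3 (k=45): L=93 R=245
Round 4 (k=1): L=245 R=161
Round 5 (k=12): L=161 R=102
Round 6 (k=8): L=102 R=150

Answer: 102 150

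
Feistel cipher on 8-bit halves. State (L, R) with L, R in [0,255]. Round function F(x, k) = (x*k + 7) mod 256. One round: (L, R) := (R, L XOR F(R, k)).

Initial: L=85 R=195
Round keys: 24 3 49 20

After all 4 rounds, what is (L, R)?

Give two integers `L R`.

Round 1 (k=24): L=195 R=26
Round 2 (k=3): L=26 R=150
Round 3 (k=49): L=150 R=167
Round 4 (k=20): L=167 R=133

Answer: 167 133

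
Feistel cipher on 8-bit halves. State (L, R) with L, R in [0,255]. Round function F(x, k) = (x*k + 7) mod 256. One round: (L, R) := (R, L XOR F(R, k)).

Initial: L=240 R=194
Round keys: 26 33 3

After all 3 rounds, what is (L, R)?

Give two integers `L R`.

Round 1 (k=26): L=194 R=75
Round 2 (k=33): L=75 R=112
Round 3 (k=3): L=112 R=28

Answer: 112 28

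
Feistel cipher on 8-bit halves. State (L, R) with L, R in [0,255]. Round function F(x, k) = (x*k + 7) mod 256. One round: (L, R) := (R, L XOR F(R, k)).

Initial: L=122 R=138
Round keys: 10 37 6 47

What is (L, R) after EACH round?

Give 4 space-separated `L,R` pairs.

Answer: 138,17 17,246 246,218 218,251

Derivation:
Round 1 (k=10): L=138 R=17
Round 2 (k=37): L=17 R=246
Round 3 (k=6): L=246 R=218
Round 4 (k=47): L=218 R=251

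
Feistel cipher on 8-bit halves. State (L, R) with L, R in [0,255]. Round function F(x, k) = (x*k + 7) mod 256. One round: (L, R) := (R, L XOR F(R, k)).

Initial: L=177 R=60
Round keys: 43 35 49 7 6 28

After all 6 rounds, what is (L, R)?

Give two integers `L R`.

Round 1 (k=43): L=60 R=170
Round 2 (k=35): L=170 R=121
Round 3 (k=49): L=121 R=154
Round 4 (k=7): L=154 R=68
Round 5 (k=6): L=68 R=5
Round 6 (k=28): L=5 R=215

Answer: 5 215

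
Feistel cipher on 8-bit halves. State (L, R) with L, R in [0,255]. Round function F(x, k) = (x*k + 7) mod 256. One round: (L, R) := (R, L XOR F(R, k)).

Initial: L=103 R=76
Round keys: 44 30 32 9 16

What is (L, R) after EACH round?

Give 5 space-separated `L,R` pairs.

Answer: 76,112 112,107 107,23 23,189 189,192

Derivation:
Round 1 (k=44): L=76 R=112
Round 2 (k=30): L=112 R=107
Round 3 (k=32): L=107 R=23
Round 4 (k=9): L=23 R=189
Round 5 (k=16): L=189 R=192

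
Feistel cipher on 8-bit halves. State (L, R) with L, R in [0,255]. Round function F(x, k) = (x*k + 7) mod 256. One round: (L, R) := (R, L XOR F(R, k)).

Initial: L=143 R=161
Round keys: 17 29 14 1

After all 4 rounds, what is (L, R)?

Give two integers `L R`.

Answer: 70 174

Derivation:
Round 1 (k=17): L=161 R=55
Round 2 (k=29): L=55 R=227
Round 3 (k=14): L=227 R=70
Round 4 (k=1): L=70 R=174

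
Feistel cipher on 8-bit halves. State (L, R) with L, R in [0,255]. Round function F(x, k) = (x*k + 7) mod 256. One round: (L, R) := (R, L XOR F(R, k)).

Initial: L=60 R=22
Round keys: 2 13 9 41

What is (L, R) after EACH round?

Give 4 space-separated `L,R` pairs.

Round 1 (k=2): L=22 R=15
Round 2 (k=13): L=15 R=220
Round 3 (k=9): L=220 R=204
Round 4 (k=41): L=204 R=111

Answer: 22,15 15,220 220,204 204,111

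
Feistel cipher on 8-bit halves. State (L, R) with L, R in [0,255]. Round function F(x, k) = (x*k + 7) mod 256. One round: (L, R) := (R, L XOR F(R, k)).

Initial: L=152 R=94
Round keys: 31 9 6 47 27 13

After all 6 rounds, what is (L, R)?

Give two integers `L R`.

Answer: 82 242

Derivation:
Round 1 (k=31): L=94 R=241
Round 2 (k=9): L=241 R=222
Round 3 (k=6): L=222 R=202
Round 4 (k=47): L=202 R=195
Round 5 (k=27): L=195 R=82
Round 6 (k=13): L=82 R=242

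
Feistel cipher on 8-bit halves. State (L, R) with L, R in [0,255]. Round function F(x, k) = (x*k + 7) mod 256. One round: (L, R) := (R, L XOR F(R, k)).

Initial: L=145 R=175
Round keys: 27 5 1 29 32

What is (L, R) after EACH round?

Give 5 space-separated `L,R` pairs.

Answer: 175,237 237,7 7,227 227,185 185,196

Derivation:
Round 1 (k=27): L=175 R=237
Round 2 (k=5): L=237 R=7
Round 3 (k=1): L=7 R=227
Round 4 (k=29): L=227 R=185
Round 5 (k=32): L=185 R=196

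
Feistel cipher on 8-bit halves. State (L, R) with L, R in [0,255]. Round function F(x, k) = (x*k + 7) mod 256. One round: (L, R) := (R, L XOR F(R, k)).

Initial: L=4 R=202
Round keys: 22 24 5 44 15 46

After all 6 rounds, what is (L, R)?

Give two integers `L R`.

Round 1 (k=22): L=202 R=103
Round 2 (k=24): L=103 R=101
Round 3 (k=5): L=101 R=103
Round 4 (k=44): L=103 R=222
Round 5 (k=15): L=222 R=110
Round 6 (k=46): L=110 R=21

Answer: 110 21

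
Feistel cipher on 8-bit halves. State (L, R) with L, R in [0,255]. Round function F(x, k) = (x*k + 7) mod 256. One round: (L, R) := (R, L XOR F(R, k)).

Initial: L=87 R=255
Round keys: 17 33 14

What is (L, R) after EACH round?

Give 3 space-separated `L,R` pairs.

Round 1 (k=17): L=255 R=161
Round 2 (k=33): L=161 R=55
Round 3 (k=14): L=55 R=168

Answer: 255,161 161,55 55,168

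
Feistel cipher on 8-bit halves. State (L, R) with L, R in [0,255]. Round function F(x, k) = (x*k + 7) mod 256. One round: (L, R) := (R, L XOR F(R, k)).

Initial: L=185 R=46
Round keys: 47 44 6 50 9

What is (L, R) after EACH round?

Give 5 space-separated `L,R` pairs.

Round 1 (k=47): L=46 R=192
Round 2 (k=44): L=192 R=41
Round 3 (k=6): L=41 R=61
Round 4 (k=50): L=61 R=216
Round 5 (k=9): L=216 R=162

Answer: 46,192 192,41 41,61 61,216 216,162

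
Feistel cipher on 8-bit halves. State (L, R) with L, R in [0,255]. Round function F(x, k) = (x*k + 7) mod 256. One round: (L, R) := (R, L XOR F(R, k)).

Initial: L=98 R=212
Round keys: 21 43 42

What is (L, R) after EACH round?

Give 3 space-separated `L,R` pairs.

Answer: 212,9 9,94 94,122

Derivation:
Round 1 (k=21): L=212 R=9
Round 2 (k=43): L=9 R=94
Round 3 (k=42): L=94 R=122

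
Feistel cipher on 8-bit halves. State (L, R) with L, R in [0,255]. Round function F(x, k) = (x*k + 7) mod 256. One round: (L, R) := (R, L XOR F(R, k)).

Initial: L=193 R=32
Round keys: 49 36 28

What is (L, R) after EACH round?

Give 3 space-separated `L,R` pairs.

Answer: 32,230 230,127 127,13

Derivation:
Round 1 (k=49): L=32 R=230
Round 2 (k=36): L=230 R=127
Round 3 (k=28): L=127 R=13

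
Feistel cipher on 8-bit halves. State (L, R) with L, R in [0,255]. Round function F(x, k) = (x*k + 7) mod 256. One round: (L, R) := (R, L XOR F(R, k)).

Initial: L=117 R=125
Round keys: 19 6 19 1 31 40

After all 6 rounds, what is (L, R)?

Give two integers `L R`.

Answer: 4 12

Derivation:
Round 1 (k=19): L=125 R=59
Round 2 (k=6): L=59 R=20
Round 3 (k=19): L=20 R=184
Round 4 (k=1): L=184 R=171
Round 5 (k=31): L=171 R=4
Round 6 (k=40): L=4 R=12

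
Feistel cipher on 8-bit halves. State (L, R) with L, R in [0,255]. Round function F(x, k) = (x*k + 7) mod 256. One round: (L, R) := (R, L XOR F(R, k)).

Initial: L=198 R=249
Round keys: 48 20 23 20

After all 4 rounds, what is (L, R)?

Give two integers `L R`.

Answer: 100 245

Derivation:
Round 1 (k=48): L=249 R=113
Round 2 (k=20): L=113 R=34
Round 3 (k=23): L=34 R=100
Round 4 (k=20): L=100 R=245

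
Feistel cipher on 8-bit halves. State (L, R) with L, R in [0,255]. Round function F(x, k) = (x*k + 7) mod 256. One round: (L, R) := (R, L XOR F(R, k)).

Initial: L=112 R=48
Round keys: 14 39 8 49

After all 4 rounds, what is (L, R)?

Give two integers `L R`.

Answer: 16 239

Derivation:
Round 1 (k=14): L=48 R=215
Round 2 (k=39): L=215 R=248
Round 3 (k=8): L=248 R=16
Round 4 (k=49): L=16 R=239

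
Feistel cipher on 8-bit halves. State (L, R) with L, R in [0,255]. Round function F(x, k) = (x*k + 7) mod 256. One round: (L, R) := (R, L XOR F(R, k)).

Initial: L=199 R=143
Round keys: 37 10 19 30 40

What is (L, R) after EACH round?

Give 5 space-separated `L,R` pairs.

Answer: 143,117 117,22 22,220 220,217 217,51

Derivation:
Round 1 (k=37): L=143 R=117
Round 2 (k=10): L=117 R=22
Round 3 (k=19): L=22 R=220
Round 4 (k=30): L=220 R=217
Round 5 (k=40): L=217 R=51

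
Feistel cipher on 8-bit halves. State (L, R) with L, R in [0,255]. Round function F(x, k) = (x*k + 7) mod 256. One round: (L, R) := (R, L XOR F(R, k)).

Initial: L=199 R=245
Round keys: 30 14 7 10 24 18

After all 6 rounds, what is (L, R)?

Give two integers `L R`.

Round 1 (k=30): L=245 R=122
Round 2 (k=14): L=122 R=70
Round 3 (k=7): L=70 R=139
Round 4 (k=10): L=139 R=51
Round 5 (k=24): L=51 R=68
Round 6 (k=18): L=68 R=252

Answer: 68 252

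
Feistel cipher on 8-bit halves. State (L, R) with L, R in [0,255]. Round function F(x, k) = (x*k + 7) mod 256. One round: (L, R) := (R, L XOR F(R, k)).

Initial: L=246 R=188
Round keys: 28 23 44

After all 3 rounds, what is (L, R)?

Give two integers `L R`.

Round 1 (k=28): L=188 R=97
Round 2 (k=23): L=97 R=2
Round 3 (k=44): L=2 R=62

Answer: 2 62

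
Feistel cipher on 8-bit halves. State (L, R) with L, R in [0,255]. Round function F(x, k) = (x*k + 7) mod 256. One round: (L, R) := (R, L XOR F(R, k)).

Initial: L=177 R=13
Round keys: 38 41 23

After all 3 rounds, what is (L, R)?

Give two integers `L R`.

Round 1 (k=38): L=13 R=68
Round 2 (k=41): L=68 R=230
Round 3 (k=23): L=230 R=245

Answer: 230 245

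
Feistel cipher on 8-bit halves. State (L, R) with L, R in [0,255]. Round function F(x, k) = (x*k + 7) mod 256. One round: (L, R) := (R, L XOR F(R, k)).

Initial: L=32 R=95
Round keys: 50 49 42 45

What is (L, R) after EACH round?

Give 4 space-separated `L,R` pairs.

Round 1 (k=50): L=95 R=181
Round 2 (k=49): L=181 R=243
Round 3 (k=42): L=243 R=80
Round 4 (k=45): L=80 R=228

Answer: 95,181 181,243 243,80 80,228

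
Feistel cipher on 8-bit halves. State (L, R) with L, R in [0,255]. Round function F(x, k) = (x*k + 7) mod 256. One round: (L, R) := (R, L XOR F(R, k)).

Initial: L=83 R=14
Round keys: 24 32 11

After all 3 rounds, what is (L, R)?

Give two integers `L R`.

Answer: 137 238

Derivation:
Round 1 (k=24): L=14 R=4
Round 2 (k=32): L=4 R=137
Round 3 (k=11): L=137 R=238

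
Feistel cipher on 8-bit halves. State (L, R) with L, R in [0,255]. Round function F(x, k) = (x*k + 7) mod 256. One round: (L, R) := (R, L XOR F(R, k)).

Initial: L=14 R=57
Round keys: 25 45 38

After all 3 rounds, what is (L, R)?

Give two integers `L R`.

Answer: 92 57

Derivation:
Round 1 (k=25): L=57 R=150
Round 2 (k=45): L=150 R=92
Round 3 (k=38): L=92 R=57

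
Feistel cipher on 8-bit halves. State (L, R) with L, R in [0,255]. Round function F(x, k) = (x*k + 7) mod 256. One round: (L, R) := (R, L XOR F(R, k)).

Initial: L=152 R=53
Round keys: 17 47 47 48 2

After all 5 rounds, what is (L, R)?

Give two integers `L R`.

Round 1 (k=17): L=53 R=20
Round 2 (k=47): L=20 R=134
Round 3 (k=47): L=134 R=181
Round 4 (k=48): L=181 R=113
Round 5 (k=2): L=113 R=92

Answer: 113 92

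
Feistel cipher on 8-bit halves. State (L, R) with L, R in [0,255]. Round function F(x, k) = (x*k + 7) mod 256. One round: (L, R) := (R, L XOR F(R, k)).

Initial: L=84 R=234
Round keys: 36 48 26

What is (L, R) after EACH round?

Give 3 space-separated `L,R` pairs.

Answer: 234,187 187,253 253,2

Derivation:
Round 1 (k=36): L=234 R=187
Round 2 (k=48): L=187 R=253
Round 3 (k=26): L=253 R=2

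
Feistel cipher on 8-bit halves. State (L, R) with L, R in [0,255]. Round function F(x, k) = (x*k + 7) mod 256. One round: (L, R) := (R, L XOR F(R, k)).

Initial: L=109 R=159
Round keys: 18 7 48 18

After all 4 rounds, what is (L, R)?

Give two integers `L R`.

Round 1 (k=18): L=159 R=88
Round 2 (k=7): L=88 R=240
Round 3 (k=48): L=240 R=95
Round 4 (k=18): L=95 R=69

Answer: 95 69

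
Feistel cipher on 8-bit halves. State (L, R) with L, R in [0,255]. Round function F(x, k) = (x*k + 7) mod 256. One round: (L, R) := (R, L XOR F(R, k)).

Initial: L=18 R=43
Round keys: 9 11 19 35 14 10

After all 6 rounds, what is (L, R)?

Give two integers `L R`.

Answer: 132 227

Derivation:
Round 1 (k=9): L=43 R=152
Round 2 (k=11): L=152 R=164
Round 3 (k=19): L=164 R=171
Round 4 (k=35): L=171 R=204
Round 5 (k=14): L=204 R=132
Round 6 (k=10): L=132 R=227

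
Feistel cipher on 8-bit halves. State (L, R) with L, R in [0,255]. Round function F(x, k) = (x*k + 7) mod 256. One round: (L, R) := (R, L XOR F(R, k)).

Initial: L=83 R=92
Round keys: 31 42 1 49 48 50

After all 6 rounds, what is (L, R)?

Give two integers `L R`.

Round 1 (k=31): L=92 R=120
Round 2 (k=42): L=120 R=235
Round 3 (k=1): L=235 R=138
Round 4 (k=49): L=138 R=154
Round 5 (k=48): L=154 R=109
Round 6 (k=50): L=109 R=203

Answer: 109 203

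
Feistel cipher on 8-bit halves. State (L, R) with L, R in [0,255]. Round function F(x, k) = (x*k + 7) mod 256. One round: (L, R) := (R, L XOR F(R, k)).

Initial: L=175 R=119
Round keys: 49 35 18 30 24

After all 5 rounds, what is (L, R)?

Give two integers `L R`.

Answer: 154 71

Derivation:
Round 1 (k=49): L=119 R=97
Round 2 (k=35): L=97 R=61
Round 3 (k=18): L=61 R=48
Round 4 (k=30): L=48 R=154
Round 5 (k=24): L=154 R=71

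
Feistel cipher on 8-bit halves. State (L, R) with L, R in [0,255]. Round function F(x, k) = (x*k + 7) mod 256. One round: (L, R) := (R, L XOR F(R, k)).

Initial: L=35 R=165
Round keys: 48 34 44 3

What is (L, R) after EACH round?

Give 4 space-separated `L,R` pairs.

Round 1 (k=48): L=165 R=212
Round 2 (k=34): L=212 R=138
Round 3 (k=44): L=138 R=107
Round 4 (k=3): L=107 R=194

Answer: 165,212 212,138 138,107 107,194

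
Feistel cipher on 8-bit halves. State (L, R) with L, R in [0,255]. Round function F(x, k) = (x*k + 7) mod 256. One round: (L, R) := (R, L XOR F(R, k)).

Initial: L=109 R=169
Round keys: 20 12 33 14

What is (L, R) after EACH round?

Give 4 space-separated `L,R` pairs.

Answer: 169,86 86,166 166,59 59,231

Derivation:
Round 1 (k=20): L=169 R=86
Round 2 (k=12): L=86 R=166
Round 3 (k=33): L=166 R=59
Round 4 (k=14): L=59 R=231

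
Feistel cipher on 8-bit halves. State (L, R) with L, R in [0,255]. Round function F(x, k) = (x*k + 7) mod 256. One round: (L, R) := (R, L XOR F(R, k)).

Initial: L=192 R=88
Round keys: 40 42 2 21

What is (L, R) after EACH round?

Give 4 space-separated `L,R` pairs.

Answer: 88,7 7,117 117,246 246,64

Derivation:
Round 1 (k=40): L=88 R=7
Round 2 (k=42): L=7 R=117
Round 3 (k=2): L=117 R=246
Round 4 (k=21): L=246 R=64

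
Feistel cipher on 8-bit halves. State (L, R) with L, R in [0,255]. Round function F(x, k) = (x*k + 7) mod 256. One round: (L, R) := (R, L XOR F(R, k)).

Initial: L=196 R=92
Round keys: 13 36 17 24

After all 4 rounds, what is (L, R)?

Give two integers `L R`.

Round 1 (k=13): L=92 R=119
Round 2 (k=36): L=119 R=159
Round 3 (k=17): L=159 R=225
Round 4 (k=24): L=225 R=128

Answer: 225 128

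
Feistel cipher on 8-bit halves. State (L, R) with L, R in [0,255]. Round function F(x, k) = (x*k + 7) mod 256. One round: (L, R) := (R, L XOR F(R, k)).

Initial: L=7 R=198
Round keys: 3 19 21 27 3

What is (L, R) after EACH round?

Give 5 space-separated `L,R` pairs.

Round 1 (k=3): L=198 R=94
Round 2 (k=19): L=94 R=199
Round 3 (k=21): L=199 R=4
Round 4 (k=27): L=4 R=180
Round 5 (k=3): L=180 R=39

Answer: 198,94 94,199 199,4 4,180 180,39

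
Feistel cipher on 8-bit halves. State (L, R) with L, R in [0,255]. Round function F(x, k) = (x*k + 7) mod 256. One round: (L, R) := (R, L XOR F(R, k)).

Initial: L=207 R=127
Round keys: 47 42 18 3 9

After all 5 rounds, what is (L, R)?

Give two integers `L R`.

Round 1 (k=47): L=127 R=151
Round 2 (k=42): L=151 R=178
Round 3 (k=18): L=178 R=28
Round 4 (k=3): L=28 R=233
Round 5 (k=9): L=233 R=36

Answer: 233 36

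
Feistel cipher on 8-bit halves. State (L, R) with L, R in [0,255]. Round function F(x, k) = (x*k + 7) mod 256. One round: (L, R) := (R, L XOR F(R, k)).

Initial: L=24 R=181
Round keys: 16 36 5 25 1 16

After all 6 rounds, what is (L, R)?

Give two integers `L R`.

Round 1 (k=16): L=181 R=79
Round 2 (k=36): L=79 R=150
Round 3 (k=5): L=150 R=186
Round 4 (k=25): L=186 R=167
Round 5 (k=1): L=167 R=20
Round 6 (k=16): L=20 R=224

Answer: 20 224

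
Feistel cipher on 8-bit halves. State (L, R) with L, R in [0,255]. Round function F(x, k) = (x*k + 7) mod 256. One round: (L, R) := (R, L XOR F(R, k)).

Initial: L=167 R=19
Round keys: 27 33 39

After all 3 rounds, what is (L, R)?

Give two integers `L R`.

Round 1 (k=27): L=19 R=175
Round 2 (k=33): L=175 R=133
Round 3 (k=39): L=133 R=229

Answer: 133 229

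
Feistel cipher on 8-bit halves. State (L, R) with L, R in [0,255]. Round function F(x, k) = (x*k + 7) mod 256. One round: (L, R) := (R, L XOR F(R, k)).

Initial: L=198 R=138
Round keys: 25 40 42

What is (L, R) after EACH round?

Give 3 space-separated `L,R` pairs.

Answer: 138,71 71,149 149,62

Derivation:
Round 1 (k=25): L=138 R=71
Round 2 (k=40): L=71 R=149
Round 3 (k=42): L=149 R=62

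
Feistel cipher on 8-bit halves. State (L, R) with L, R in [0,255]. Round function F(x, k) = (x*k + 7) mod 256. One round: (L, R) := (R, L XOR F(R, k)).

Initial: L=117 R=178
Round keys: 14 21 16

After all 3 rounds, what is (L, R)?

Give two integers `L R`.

Round 1 (k=14): L=178 R=182
Round 2 (k=21): L=182 R=71
Round 3 (k=16): L=71 R=193

Answer: 71 193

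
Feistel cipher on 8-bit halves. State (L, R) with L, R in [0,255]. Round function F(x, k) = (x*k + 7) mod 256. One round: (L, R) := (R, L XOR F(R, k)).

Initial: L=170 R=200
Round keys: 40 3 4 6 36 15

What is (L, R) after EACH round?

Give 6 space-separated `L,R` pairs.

Answer: 200,237 237,6 6,242 242,181 181,137 137,187

Derivation:
Round 1 (k=40): L=200 R=237
Round 2 (k=3): L=237 R=6
Round 3 (k=4): L=6 R=242
Round 4 (k=6): L=242 R=181
Round 5 (k=36): L=181 R=137
Round 6 (k=15): L=137 R=187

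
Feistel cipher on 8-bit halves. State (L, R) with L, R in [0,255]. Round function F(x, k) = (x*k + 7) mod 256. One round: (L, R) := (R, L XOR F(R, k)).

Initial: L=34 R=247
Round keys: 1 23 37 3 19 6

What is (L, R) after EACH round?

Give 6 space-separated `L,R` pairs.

Round 1 (k=1): L=247 R=220
Round 2 (k=23): L=220 R=60
Round 3 (k=37): L=60 R=111
Round 4 (k=3): L=111 R=104
Round 5 (k=19): L=104 R=208
Round 6 (k=6): L=208 R=143

Answer: 247,220 220,60 60,111 111,104 104,208 208,143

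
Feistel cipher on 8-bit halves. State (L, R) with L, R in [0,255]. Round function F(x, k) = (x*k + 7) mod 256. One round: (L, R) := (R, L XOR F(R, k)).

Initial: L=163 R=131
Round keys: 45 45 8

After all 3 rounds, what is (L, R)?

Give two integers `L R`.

Round 1 (k=45): L=131 R=173
Round 2 (k=45): L=173 R=243
Round 3 (k=8): L=243 R=50

Answer: 243 50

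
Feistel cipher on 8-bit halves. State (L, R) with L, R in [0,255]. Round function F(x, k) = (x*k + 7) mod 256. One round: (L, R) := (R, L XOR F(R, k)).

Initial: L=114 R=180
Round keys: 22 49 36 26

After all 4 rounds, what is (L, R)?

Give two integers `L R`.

Round 1 (k=22): L=180 R=13
Round 2 (k=49): L=13 R=48
Round 3 (k=36): L=48 R=202
Round 4 (k=26): L=202 R=187

Answer: 202 187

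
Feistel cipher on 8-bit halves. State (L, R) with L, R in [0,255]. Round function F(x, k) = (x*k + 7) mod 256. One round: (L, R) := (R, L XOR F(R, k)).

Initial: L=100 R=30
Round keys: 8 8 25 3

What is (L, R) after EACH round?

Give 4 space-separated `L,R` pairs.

Round 1 (k=8): L=30 R=147
Round 2 (k=8): L=147 R=129
Round 3 (k=25): L=129 R=51
Round 4 (k=3): L=51 R=33

Answer: 30,147 147,129 129,51 51,33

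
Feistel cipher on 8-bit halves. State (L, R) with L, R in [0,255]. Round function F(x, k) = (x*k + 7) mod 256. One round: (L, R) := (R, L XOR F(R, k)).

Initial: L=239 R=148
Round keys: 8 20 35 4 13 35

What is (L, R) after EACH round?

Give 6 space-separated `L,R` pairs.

Round 1 (k=8): L=148 R=72
Round 2 (k=20): L=72 R=51
Round 3 (k=35): L=51 R=72
Round 4 (k=4): L=72 R=20
Round 5 (k=13): L=20 R=67
Round 6 (k=35): L=67 R=36

Answer: 148,72 72,51 51,72 72,20 20,67 67,36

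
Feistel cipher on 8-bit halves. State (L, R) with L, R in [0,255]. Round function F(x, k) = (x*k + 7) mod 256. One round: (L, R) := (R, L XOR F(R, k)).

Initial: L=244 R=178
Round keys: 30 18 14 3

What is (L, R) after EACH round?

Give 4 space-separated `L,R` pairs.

Round 1 (k=30): L=178 R=23
Round 2 (k=18): L=23 R=23
Round 3 (k=14): L=23 R=94
Round 4 (k=3): L=94 R=54

Answer: 178,23 23,23 23,94 94,54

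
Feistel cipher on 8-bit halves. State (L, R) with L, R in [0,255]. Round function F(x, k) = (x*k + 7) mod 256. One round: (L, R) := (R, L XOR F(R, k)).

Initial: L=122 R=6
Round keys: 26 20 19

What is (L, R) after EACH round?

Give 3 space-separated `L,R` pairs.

Round 1 (k=26): L=6 R=217
Round 2 (k=20): L=217 R=253
Round 3 (k=19): L=253 R=23

Answer: 6,217 217,253 253,23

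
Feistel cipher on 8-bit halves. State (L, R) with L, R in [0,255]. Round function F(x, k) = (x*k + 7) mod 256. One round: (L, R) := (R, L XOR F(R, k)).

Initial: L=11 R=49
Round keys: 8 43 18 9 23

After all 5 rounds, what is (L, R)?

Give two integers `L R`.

Answer: 44 84

Derivation:
Round 1 (k=8): L=49 R=132
Round 2 (k=43): L=132 R=2
Round 3 (k=18): L=2 R=175
Round 4 (k=9): L=175 R=44
Round 5 (k=23): L=44 R=84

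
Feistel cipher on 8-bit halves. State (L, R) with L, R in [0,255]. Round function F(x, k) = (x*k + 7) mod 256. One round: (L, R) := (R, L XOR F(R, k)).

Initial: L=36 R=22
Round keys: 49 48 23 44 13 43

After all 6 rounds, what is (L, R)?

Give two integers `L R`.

Round 1 (k=49): L=22 R=25
Round 2 (k=48): L=25 R=161
Round 3 (k=23): L=161 R=103
Round 4 (k=44): L=103 R=26
Round 5 (k=13): L=26 R=62
Round 6 (k=43): L=62 R=107

Answer: 62 107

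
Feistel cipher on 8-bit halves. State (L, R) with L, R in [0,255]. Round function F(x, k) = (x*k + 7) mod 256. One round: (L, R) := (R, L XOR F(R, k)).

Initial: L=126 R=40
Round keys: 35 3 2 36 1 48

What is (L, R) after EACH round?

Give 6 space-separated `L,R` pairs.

Answer: 40,1 1,34 34,74 74,77 77,30 30,234

Derivation:
Round 1 (k=35): L=40 R=1
Round 2 (k=3): L=1 R=34
Round 3 (k=2): L=34 R=74
Round 4 (k=36): L=74 R=77
Round 5 (k=1): L=77 R=30
Round 6 (k=48): L=30 R=234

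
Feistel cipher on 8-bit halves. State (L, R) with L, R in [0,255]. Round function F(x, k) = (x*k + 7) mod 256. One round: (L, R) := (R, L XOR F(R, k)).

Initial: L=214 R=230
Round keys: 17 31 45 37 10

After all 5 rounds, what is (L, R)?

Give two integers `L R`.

Answer: 43 71

Derivation:
Round 1 (k=17): L=230 R=155
Round 2 (k=31): L=155 R=42
Round 3 (k=45): L=42 R=242
Round 4 (k=37): L=242 R=43
Round 5 (k=10): L=43 R=71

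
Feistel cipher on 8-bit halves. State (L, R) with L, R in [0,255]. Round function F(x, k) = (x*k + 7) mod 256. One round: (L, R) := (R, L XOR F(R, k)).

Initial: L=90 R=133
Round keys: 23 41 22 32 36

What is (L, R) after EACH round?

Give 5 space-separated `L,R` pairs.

Round 1 (k=23): L=133 R=160
Round 2 (k=41): L=160 R=34
Round 3 (k=22): L=34 R=83
Round 4 (k=32): L=83 R=69
Round 5 (k=36): L=69 R=232

Answer: 133,160 160,34 34,83 83,69 69,232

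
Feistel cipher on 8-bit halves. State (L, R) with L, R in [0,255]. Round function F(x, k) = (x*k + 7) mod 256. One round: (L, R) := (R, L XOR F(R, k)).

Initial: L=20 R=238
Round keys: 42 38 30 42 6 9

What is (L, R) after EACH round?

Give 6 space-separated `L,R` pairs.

Round 1 (k=42): L=238 R=7
Round 2 (k=38): L=7 R=255
Round 3 (k=30): L=255 R=238
Round 4 (k=42): L=238 R=236
Round 5 (k=6): L=236 R=97
Round 6 (k=9): L=97 R=156

Answer: 238,7 7,255 255,238 238,236 236,97 97,156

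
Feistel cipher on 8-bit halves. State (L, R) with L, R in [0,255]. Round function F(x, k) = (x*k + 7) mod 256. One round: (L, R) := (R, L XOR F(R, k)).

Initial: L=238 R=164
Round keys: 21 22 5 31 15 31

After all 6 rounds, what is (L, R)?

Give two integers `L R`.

Answer: 65 233

Derivation:
Round 1 (k=21): L=164 R=149
Round 2 (k=22): L=149 R=113
Round 3 (k=5): L=113 R=169
Round 4 (k=31): L=169 R=15
Round 5 (k=15): L=15 R=65
Round 6 (k=31): L=65 R=233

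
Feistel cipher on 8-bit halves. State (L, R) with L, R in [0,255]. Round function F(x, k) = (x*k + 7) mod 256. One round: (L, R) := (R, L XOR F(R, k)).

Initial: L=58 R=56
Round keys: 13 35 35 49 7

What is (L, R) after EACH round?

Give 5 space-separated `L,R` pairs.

Answer: 56,229 229,110 110,244 244,213 213,46

Derivation:
Round 1 (k=13): L=56 R=229
Round 2 (k=35): L=229 R=110
Round 3 (k=35): L=110 R=244
Round 4 (k=49): L=244 R=213
Round 5 (k=7): L=213 R=46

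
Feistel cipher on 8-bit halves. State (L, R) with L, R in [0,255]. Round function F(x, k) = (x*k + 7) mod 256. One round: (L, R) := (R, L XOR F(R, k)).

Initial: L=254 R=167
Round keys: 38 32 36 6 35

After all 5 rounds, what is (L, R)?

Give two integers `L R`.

Answer: 183 36

Derivation:
Round 1 (k=38): L=167 R=47
Round 2 (k=32): L=47 R=64
Round 3 (k=36): L=64 R=40
Round 4 (k=6): L=40 R=183
Round 5 (k=35): L=183 R=36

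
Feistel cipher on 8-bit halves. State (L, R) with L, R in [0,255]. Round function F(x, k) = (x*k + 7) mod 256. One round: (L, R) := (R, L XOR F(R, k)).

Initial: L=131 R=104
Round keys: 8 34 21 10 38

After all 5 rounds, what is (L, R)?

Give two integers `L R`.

Round 1 (k=8): L=104 R=196
Round 2 (k=34): L=196 R=103
Round 3 (k=21): L=103 R=190
Round 4 (k=10): L=190 R=20
Round 5 (k=38): L=20 R=65

Answer: 20 65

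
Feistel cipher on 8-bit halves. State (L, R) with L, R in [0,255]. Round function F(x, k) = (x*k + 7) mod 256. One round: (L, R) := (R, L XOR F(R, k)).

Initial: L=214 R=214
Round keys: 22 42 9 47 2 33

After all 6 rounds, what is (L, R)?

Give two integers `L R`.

Answer: 190 110

Derivation:
Round 1 (k=22): L=214 R=189
Round 2 (k=42): L=189 R=223
Round 3 (k=9): L=223 R=99
Round 4 (k=47): L=99 R=235
Round 5 (k=2): L=235 R=190
Round 6 (k=33): L=190 R=110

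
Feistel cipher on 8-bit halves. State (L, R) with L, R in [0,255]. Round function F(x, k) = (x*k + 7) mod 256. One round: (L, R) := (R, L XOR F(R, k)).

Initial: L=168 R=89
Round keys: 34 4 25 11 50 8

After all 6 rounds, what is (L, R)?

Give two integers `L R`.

Answer: 73 178

Derivation:
Round 1 (k=34): L=89 R=113
Round 2 (k=4): L=113 R=146
Round 3 (k=25): L=146 R=56
Round 4 (k=11): L=56 R=253
Round 5 (k=50): L=253 R=73
Round 6 (k=8): L=73 R=178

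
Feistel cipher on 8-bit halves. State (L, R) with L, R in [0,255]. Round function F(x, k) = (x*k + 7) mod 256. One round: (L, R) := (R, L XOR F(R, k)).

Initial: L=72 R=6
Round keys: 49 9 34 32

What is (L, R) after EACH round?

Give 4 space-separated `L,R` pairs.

Answer: 6,101 101,146 146,14 14,85

Derivation:
Round 1 (k=49): L=6 R=101
Round 2 (k=9): L=101 R=146
Round 3 (k=34): L=146 R=14
Round 4 (k=32): L=14 R=85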